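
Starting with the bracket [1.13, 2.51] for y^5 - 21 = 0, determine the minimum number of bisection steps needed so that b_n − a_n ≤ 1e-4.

Initial width b − a = 2.51 − 1.13 = 1.380000.
After n steps the width is (b−a)/2^n; need (b−a)/2^n ≤ 1e-4.
So n ≥ log₂(1.380000/1e-4) = log₂(13800.0000) ≈ 13.7524.
Hence n = 14.

14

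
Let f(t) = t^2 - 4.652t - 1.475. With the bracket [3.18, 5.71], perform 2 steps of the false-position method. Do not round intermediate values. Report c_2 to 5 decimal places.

4.90759

f(3.180000) = -6.155960, f(5.710000) = 4.566180
step 1: c = 4.632563, f(c) = -1.565045 < 0 → new bracket [4.632563, 5.710000]
step 2: c = 4.907587, f(c) = -0.220683 < 0 → new bracket [4.907587, 5.710000]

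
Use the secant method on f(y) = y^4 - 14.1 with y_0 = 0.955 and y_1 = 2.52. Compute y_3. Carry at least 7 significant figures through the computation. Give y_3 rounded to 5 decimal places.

1.75263

Secant update: y_(k+1) = y_k − f(y_k)·(y_k − y_(k-1))/(f(y_k) − f(y_(k-1))).
f(y_0) = -13.268210, f(y_1) = 26.227580
y_2 = 2.520000 - (26.227580)·(2.520000 - 0.955000)/(26.227580 - (-13.268210)) = 1.480746; f(y_2) = -9.292469
y_3 = 1.480746 - (-9.292469)·(1.480746 - 2.520000)/(-9.292469 - (26.227580)) = 1.752627; f(y_3) = -4.664647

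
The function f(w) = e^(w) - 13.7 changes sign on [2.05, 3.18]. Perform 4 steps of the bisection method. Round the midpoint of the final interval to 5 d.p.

f(2.050000) = -5.932099, f(3.180000) = 10.346754 (opposite signs)
step 1: m = 2.615000, f(m) = -0.032784 < 0 → root in [2.615000, 3.180000]
step 2: m = 2.897500, f(m) = 4.428767 > 0 → root in [2.615000, 2.897500]
step 3: m = 2.756250, f(m) = 2.040704 > 0 → root in [2.615000, 2.756250]
step 4: m = 2.685625, f(m) = 0.967366 > 0 → root in [2.615000, 2.685625]
Midpoint of [2.615000, 2.685625] = 2.650313

2.65031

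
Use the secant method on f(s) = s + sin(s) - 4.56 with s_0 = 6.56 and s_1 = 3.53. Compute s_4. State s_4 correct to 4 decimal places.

f(s_0) = 2.273293, f(s_1) = -1.408715
s_2 = 3.530000 - (-1.408715)·(3.530000 - 6.560000)/(-1.408715 - (2.273293)) = 4.689260; f(s_2) = -0.870472
s_3 = 4.689260 - (-0.870472)·(4.689260 - 3.530000)/(-0.870472 - (-1.408715)) = 6.564072; f(s_3) = 2.281280
s_4 = 6.564072 - (2.281280)·(6.564072 - 4.689260)/(2.281280 - (-0.870472)) = 5.207059; f(s_4) = -0.233067

5.2071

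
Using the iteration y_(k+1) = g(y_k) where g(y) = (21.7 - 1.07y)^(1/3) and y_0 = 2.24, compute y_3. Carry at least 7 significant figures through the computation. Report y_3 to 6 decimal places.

y_1 = g(2.240000) = 2.682521
y_2 = g(2.682521) = 2.660405
y_3 = g(2.660405) = 2.661519

2.661519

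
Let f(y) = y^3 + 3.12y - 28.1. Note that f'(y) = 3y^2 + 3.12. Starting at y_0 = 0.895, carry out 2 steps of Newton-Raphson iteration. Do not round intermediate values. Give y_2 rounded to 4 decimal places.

y_0 = 0.895000: f = -24.590683, f' = 5.523075 → y_1 = 0.895000 - (-24.590683)/(5.523075) = 5.347354
y_1 = 5.347354: f = 141.486987, f' = 88.902570 → y_2 = 5.347354 - (141.486987)/(88.902570) = 3.755870

3.7559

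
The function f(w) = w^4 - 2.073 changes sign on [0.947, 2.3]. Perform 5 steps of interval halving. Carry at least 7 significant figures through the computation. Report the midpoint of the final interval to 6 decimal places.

1.179547

f(0.947000) = -1.268734, f(2.300000) = 25.911100 (opposite signs)
step 1: m = 1.623500, f(m) = 4.874190 > 0 → root in [0.947000, 1.623500]
step 2: m = 1.285250, f(m) = 0.655666 > 0 → root in [0.947000, 1.285250]
step 3: m = 1.116125, f(m) = -0.521144 < 0 → root in [1.116125, 1.285250]
step 4: m = 1.200687, f(m) = 0.005356 > 0 → root in [1.116125, 1.200687]
step 5: m = 1.158406, f(m) = -0.272291 < 0 → root in [1.158406, 1.200687]
Midpoint of [1.158406, 1.200687] = 1.179547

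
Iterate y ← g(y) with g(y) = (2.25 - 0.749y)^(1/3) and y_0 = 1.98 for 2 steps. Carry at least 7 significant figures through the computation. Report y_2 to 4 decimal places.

1.1609

y_1 = g(1.980000) = 0.915366
y_2 = g(0.915366) = 1.160865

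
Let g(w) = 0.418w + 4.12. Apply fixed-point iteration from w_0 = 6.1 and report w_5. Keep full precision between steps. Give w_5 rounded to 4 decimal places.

w_1 = g(6.100000) = 6.669800
w_2 = g(6.669800) = 6.907976
w_3 = g(6.907976) = 7.007534
w_4 = g(7.007534) = 7.049149
w_5 = g(7.049149) = 7.066544

7.0665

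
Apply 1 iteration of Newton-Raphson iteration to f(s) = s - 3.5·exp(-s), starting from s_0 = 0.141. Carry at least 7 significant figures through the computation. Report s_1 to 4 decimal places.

f'(s) = 1 + 3.5·exp(-s)
s_0 = 0.141000: f = -2.898713, f' = 4.039713 → s_1 = 0.141000 - (-2.898713)/(4.039713) = 0.858554

0.8586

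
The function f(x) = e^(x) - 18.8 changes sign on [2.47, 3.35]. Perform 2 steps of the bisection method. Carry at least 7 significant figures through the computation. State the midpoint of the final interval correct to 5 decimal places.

3.02000

f(2.470000) = -6.977553, f(3.350000) = 9.702734 (opposite signs)
step 1: m = 2.910000, f(m) = -0.443201 < 0 → root in [2.910000, 3.350000]
step 2: m = 3.130000, f(m) = 4.073980 > 0 → root in [2.910000, 3.130000]
Midpoint of [2.910000, 3.130000] = 3.020000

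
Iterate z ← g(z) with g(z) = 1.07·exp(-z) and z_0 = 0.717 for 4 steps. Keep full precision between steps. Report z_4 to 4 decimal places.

z_1 = g(0.717000) = 0.522390
z_2 = g(0.522390) = 0.634619
z_3 = g(0.634619) = 0.567247
z_4 = g(0.567247) = 0.606780

0.6068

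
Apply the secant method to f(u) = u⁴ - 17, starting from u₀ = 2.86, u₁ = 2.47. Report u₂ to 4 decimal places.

f(u_0) = 49.905856, f(u_1) = 20.220981
u_2 = 2.470000 - (20.220981)·(2.470000 - 2.860000)/(20.220981 - (49.905856)) = 2.204337; f(u_2) = 6.610855

2.2043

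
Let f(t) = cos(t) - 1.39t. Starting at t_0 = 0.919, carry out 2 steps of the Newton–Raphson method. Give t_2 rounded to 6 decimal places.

f'(t) = -sin(t) - 1.39
t_0 = 0.919000: f = -0.670795, f' = -2.184995 → t_1 = 0.919000 - (-0.670795)/(-2.184995) = 0.612000
t_1 = 0.612000: f = -0.032178, f' = -1.964505 → t_2 = 0.612000 - (-0.032178)/(-1.964505) = 0.595620

0.595620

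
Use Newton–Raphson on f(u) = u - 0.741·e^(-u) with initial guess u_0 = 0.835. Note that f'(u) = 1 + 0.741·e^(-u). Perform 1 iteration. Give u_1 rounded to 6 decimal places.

u_0 = 0.835000: f = 0.513499, f' = 1.321501 → u_1 = 0.835000 - (0.513499)/(1.321501) = 0.446427

0.446427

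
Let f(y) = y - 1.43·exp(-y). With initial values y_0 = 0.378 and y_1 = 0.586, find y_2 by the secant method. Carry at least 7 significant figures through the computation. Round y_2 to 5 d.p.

f(y_0) = -0.601880, f(y_1) = -0.209865
y_2 = 0.586000 - (-0.209865)·(0.586000 - 0.378000)/(-0.209865 - (-0.601880)) = 0.697353; f(y_2) = -0.014646

0.69735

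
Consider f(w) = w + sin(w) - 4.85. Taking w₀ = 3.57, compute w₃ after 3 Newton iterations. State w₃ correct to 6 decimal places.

Newton update: w ← w − f(w)/f'(w).
f'(w) = 1 + cos(w)
w_0 = 3.570000: f = -1.695423, f' = 0.090371 → w_1 = 3.570000 - (-1.695423)/(0.090371) = 22.330595
w_1 = 22.330595: f = 17.147630, f' = 0.057061 → w_2 = 22.330595 - (17.147630)/(0.057061) = -278.183930
w_2 = -278.183930: f = -284.022252, f' = 0.847615 → w_3 = -278.183930 - (-284.022252)/(0.847615) = 56.899949

56.899949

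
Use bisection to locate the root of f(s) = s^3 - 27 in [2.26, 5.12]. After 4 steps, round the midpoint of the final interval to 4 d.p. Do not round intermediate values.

f(2.260000) = -15.456824, f(5.120000) = 107.217728 (opposite signs)
step 1: m = 3.690000, f(m) = 23.243409 > 0 → root in [2.260000, 3.690000]
step 2: m = 2.975000, f(m) = -0.669391 < 0 → root in [2.975000, 3.690000]
step 3: m = 3.332500, f(m) = 10.009266 > 0 → root in [2.975000, 3.332500]
step 4: m = 3.153750, f(m) = 4.367636 > 0 → root in [2.975000, 3.153750]
Midpoint of [2.975000, 3.153750] = 3.064375

3.0644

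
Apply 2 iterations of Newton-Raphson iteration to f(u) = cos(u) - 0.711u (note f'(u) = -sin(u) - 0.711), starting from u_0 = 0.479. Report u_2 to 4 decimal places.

u_0 = 0.479000: f = 0.546887, f' = -1.171892 → u_1 = 0.479000 - (0.546887)/(-1.171892) = 0.945670
u_1 = 0.945670: f = -0.087172, f' = -1.521889 → u_2 = 0.945670 - (-0.087172)/(-1.521889) = 0.888391

0.8884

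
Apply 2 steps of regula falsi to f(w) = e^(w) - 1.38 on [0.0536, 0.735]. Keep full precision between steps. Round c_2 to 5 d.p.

0.31170

False-position update: c = (a·f(b) − b·f(a))/(f(b) − f(a)); replace the endpoint whose sign matches f(c).
f(0.053600) = -0.324938, f(0.735000) = 0.705482
step 1: c = 0.268476, f(c) = -0.072030 < 0 → new bracket [0.268476, 0.735000]
step 2: c = 0.311696, f(c) = -0.014261 < 0 → new bracket [0.311696, 0.735000]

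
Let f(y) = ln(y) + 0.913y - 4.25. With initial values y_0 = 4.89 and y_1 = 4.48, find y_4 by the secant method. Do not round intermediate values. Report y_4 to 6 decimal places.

f(y_0) = 1.801762, f(y_1) = 1.339863
y_2 = 4.480000 - (1.339863)·(4.480000 - 4.890000)/(1.339863 - (1.801762)) = 3.290685; f(y_2) = -0.054509
y_3 = 3.290685 - (-0.054509)·(3.290685 - 4.480000)/(-0.054509 - (1.339863)) = 3.337178; f(y_3) = 0.001969
y_4 = 3.337178 - (0.001969)·(3.337178 - 3.290685)/(0.001969 - (-0.054509)) = 3.335557; f(y_4) = 0.000003

3.335557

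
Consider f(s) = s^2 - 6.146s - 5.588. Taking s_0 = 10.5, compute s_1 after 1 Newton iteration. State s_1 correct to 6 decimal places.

f'(s) = 2s - 6.146
s_0 = 10.500000: f = 40.129000, f' = 14.854000 → s_1 = 10.500000 - (40.129000)/(14.854000) = 7.798438

7.798438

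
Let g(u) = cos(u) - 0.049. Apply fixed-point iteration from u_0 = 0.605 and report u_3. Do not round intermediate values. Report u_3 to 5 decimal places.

u_1 = g(0.605000) = 0.773502
u_2 = g(0.773502) = 0.666468
u_3 = g(0.666468) = 0.737010

0.73701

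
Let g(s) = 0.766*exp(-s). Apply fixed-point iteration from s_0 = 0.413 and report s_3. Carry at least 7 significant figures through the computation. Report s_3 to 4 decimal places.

0.4829

s_1 = g(0.413000) = 0.506833
s_2 = g(0.506833) = 0.461439
s_3 = g(0.461439) = 0.482868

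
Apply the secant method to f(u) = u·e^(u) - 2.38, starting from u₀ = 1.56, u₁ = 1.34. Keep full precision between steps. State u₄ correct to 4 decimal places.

0.9386

f(u_0) = 5.043761, f(u_1) = 2.737518
u_2 = 1.340000 - (2.737518)·(1.340000 - 1.560000)/(2.737518 - (5.043761)) = 1.078859; f(u_2) = 0.793273
u_3 = 1.078859 - (0.793273)·(1.078859 - 1.340000)/(0.793273 - (2.737518)) = 0.972311; f(u_3) = 0.190837
u_4 = 0.972311 - (0.190837)·(0.972311 - 1.078859)/(0.190837 - (0.793273)) = 0.938559; f(u_4) = 0.019235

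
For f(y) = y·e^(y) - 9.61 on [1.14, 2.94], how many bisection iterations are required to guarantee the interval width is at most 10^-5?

Initial width b − a = 2.94 − 1.14 = 1.800000.
After n steps the width is (b−a)/2^n; need (b−a)/2^n ≤ 10^-5.
So n ≥ log₂(1.800000/10^-5) = log₂(180000.0000) ≈ 17.4576.
Hence n = 18.

18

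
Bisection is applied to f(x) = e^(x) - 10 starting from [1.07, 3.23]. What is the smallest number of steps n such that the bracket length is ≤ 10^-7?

25

Initial width b − a = 3.23 − 1.07 = 2.160000.
After n steps the width is (b−a)/2^n; need (b−a)/2^n ≤ 10^-7.
So n ≥ log₂(2.160000/10^-7) = log₂(21600000.0000) ≈ 24.3645.
Hence n = 25.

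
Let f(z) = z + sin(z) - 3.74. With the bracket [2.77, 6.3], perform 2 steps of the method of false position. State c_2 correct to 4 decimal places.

f(2.770000) = -0.606900, f(6.300000) = 2.576814
step 1: c = 3.442911, f(c) = -0.593868 < 0 → new bracket [3.442911, 6.300000]
step 2: c = 3.978044, f(c) = -0.504226 < 0 → new bracket [3.978044, 6.300000]

3.9780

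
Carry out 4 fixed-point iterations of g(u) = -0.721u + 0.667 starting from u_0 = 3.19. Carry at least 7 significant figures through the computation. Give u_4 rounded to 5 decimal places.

1.14488

u_1 = g(3.190000) = -1.632990
u_2 = g(-1.632990) = 1.844386
u_3 = g(1.844386) = -0.662802
u_4 = g(-0.662802) = 1.144880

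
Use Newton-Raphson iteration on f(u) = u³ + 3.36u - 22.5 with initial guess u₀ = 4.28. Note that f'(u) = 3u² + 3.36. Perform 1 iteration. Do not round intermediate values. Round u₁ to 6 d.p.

Newton update: u ← u − f(u)/f'(u).
u_0 = 4.280000: f = 70.283552, f' = 58.315200 → u_1 = 4.280000 - (70.283552)/(58.315200) = 3.074764

3.074764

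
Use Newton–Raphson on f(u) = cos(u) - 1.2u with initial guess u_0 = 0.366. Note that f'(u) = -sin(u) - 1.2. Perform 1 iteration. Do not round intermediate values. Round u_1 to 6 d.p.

u_0 = 0.366000: f = 0.494566, f' = -1.557883 → u_1 = 0.366000 - (0.494566)/(-1.557883) = 0.683460

0.683460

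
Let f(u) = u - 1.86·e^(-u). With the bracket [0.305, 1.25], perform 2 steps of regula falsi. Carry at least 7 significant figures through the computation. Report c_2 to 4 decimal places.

0.8257

f(0.305000) = -1.066049, f(1.250000) = 0.717101
step 1: c = 0.869964, f(c) = 0.090687 > 0 → new bracket [0.305000, 0.869964]
step 2: c = 0.825672, f(c) = 0.011102 > 0 → new bracket [0.305000, 0.825672]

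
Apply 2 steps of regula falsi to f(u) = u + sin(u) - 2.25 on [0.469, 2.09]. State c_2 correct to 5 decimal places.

f(0.469000) = -1.329006, f(2.090000) = 0.708215
step 1: c = 1.526479, f(c) = 0.275497 > 0 → new bracket [0.469000, 1.526479]
step 2: c = 1.344907, f(c) = 0.069503 > 0 → new bracket [0.469000, 1.344907]

1.34491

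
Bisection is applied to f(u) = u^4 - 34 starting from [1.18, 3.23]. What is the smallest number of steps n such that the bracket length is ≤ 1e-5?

Initial width b − a = 3.23 − 1.18 = 2.050000.
After n steps the width is (b−a)/2^n; need (b−a)/2^n ≤ 1e-5.
So n ≥ log₂(2.050000/1e-5) = log₂(205000.0000) ≈ 17.6453.
Hence n = 18.

18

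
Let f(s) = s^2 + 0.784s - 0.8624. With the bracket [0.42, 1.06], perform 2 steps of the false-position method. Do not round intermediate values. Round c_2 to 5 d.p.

f(0.420000) = -0.356720, f(1.060000) = 1.092240
step 1: c = 0.577562, f(c) = -0.076014 < 0 → new bracket [0.577562, 1.060000]
step 2: c = 0.608952, f(c) = -0.014159 < 0 → new bracket [0.608952, 1.060000]

0.60895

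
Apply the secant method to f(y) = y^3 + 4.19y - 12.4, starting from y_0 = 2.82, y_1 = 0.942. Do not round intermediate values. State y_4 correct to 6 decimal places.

Secant update: y_(k+1) = y_k − f(y_k)·(y_k − y_(k-1))/(f(y_k) − f(y_(k-1))).
f(y_0) = 21.841568, f(y_1) = -7.617123
y_2 = 0.942000 - (-7.617123)·(0.942000 - 2.820000)/(-7.617123 - (21.841568)) = 1.427594; f(y_2) = -3.508912
y_3 = 1.427594 - (-3.508912)·(1.427594 - 0.942000)/(-3.508912 - (-7.617123)) = 1.842350; f(y_3) = 1.572848
y_4 = 1.842350 - (1.572848)·(1.842350 - 1.427594)/(1.572848 - (-3.508912)) = 1.713979; f(y_4) = -0.183226

1.713979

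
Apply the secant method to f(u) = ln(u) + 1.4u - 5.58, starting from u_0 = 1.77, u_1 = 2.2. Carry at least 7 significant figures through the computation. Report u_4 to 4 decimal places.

f(u_0) = -2.531020, f(u_1) = -1.711543
u_2 = 2.200000 - (-1.711543)·(2.200000 - 1.770000)/(-1.711543 - (-2.531020)) = 3.098088; f(u_2) = -0.111891
u_3 = 3.098088 - (-0.111891)·(3.098088 - 2.200000)/(-0.111891 - (-1.711543)) = 3.160907; f(u_3) = -0.003871
u_4 = 3.160907 - (-0.003871)·(3.160907 - 3.098088)/(-0.003871 - (-0.111891)) = 3.163158; f(u_4) = -0.000007

3.1632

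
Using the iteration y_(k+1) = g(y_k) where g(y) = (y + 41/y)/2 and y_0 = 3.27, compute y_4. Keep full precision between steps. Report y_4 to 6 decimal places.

y_1 = g(3.270000) = 7.904113
y_2 = g(7.904113) = 6.545643
y_3 = g(6.545643) = 6.404676
y_4 = g(6.404676) = 6.403124

6.403124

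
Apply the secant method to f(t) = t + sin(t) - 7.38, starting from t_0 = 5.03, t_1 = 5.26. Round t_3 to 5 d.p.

f(t_0) = -3.299984, f(t_1) = -2.973771
t_2 = 5.260000 - (-2.973771)·(5.260000 - 5.030000)/(-2.973771 - (-3.299984)) = 7.356686; f(t_2) = 0.855563
t_3 = 7.356686 - (0.855563)·(7.356686 - 5.260000)/(0.855563 - (-2.973771)) = 6.888238; f(t_3) = 0.077043

6.88824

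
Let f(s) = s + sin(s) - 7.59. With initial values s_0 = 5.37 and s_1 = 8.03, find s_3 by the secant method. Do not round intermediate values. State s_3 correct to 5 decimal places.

f(s_0) = -3.011455, f(s_1) = 1.424549
s_2 = 8.030000 - (1.424549)·(8.030000 - 5.370000)/(1.424549 - (-3.011455)) = 7.175785; f(s_2) = 0.364491
s_3 = 7.175785 - (0.364491)·(7.175785 - 8.030000)/(0.364491 - (1.424549)) = 6.882072; f(s_3) = -0.144205

6.88207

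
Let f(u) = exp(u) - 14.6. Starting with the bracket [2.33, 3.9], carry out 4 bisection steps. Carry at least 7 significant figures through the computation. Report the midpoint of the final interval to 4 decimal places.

2.6734

f(2.330000) = -4.322058, f(3.900000) = 34.802449 (opposite signs)
step 1: m = 3.115000, f(m) = 7.933430 > 0 → root in [2.330000, 3.115000]
step 2: m = 2.722500, f(m) = 0.618321 > 0 → root in [2.330000, 2.722500]
step 3: m = 2.526250, f(m) = -2.093481 < 0 → root in [2.526250, 2.722500]
step 4: m = 2.624375, f(m) = -0.804051 < 0 → root in [2.624375, 2.722500]
Midpoint of [2.624375, 2.722500] = 2.673438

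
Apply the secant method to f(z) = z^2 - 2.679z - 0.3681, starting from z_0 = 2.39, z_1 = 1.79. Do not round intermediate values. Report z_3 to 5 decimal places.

Secant update: z_(k+1) = z_k − f(z_k)·(z_k − z_(k-1))/(f(z_k) − f(z_(k-1))).
f(z_0) = -1.058810, f(z_1) = -1.959410
z_2 = 1.790000 - (-1.959410)·(1.790000 - 2.390000)/(-1.959410 - (-1.058810)) = 3.095403; f(z_2) = 0.920835
z_3 = 3.095403 - (0.920835)·(3.095403 - 1.790000)/(0.920835 - (-1.959410)) = 2.678056; f(z_3) = -0.370627

2.67806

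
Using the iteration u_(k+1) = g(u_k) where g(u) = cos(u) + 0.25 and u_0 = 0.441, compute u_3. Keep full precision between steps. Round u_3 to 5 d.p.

u_1 = g(0.441000) = 1.154325
u_2 = g(1.154325) = 0.654536
u_3 = g(0.654536) = 1.043331

1.04333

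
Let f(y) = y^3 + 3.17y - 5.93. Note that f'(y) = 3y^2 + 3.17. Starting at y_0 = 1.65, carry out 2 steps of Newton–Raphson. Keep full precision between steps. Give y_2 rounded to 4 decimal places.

1.2537

y_0 = 1.650000: f = 3.792625, f' = 11.337500 → y_1 = 1.650000 - (3.792625)/(11.337500) = 1.315480
y_1 = 1.315480: f = 0.516490, f' = 8.361460 → y_2 = 1.315480 - (0.516490)/(8.361460) = 1.253709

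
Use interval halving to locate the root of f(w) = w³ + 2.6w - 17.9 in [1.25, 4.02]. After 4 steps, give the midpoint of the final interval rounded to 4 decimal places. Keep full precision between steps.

2.2022

f(1.250000) = -12.696875, f(4.020000) = 57.516808 (opposite signs)
step 1: m = 2.635000, f(m) = 7.246398 > 0 → root in [1.250000, 2.635000]
step 2: m = 1.942500, f(m) = -5.519853 < 0 → root in [1.942500, 2.635000]
step 3: m = 2.288750, f(m) = 0.040084 > 0 → root in [1.942500, 2.288750]
step 4: m = 2.115625, f(m) = -2.930114 < 0 → root in [2.115625, 2.288750]
Midpoint of [2.115625, 2.288750] = 2.202187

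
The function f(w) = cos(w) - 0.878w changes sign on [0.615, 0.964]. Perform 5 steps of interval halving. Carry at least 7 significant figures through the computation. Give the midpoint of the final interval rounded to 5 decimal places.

f(0.615000) = 0.276803, f(0.964000) = -0.276153 (opposite signs)
step 1: m = 0.789500, f(m) = 0.011019 > 0 → root in [0.789500, 0.964000]
step 2: m = 0.876750, f(m) = -0.130134 < 0 → root in [0.789500, 0.876750]
step 3: m = 0.833125, f(m) = -0.058917 < 0 → root in [0.789500, 0.833125]
step 4: m = 0.811312, f(m) = -0.023785 < 0 → root in [0.789500, 0.811312]
step 5: m = 0.800406, f(m) = -0.006341 < 0 → root in [0.789500, 0.800406]
Midpoint of [0.789500, 0.800406] = 0.794953

0.79495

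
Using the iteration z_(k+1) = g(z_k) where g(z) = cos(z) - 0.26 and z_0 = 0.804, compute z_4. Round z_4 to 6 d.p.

z_1 = g(0.804000) = 0.433832
z_2 = g(0.433832) = 0.647362
z_3 = g(0.647362) = 0.537678
z_4 = g(0.537678) = 0.598900

0.598900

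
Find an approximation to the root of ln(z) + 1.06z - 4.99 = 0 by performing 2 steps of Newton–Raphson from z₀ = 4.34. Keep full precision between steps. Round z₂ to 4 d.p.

3.5202

Newton update: z ← z − f(z)/f'(z).
f'(z) = 1/z + 1.06
z_0 = 4.340000: f = 1.078274, f' = 1.290415 → z_1 = 4.340000 - (1.078274)/(1.290415) = 3.504397
z_1 = 3.504397: f = -0.021321, f' = 1.345356 → z_2 = 3.504397 - (-0.021321)/(1.345356) = 3.520245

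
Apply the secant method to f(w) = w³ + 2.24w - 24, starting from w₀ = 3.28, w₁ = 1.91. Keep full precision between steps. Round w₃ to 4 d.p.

f(w_0) = 18.634752, f(w_1) = -12.753729
w_2 = 1.910000 - (-12.753729)·(1.910000 - 3.280000)/(-12.753729 - (18.634752)) = 2.466657; f(w_2) = -3.466574
w_3 = 2.466657 - (-3.466574)·(2.466657 - 1.910000)/(-3.466574 - (-12.753729)) = 2.674437; f(w_3) = 1.119963

2.6744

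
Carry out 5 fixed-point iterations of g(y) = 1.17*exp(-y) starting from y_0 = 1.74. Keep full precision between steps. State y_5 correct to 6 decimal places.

0.555377

y_1 = g(1.740000) = 0.205359
y_2 = g(0.205359) = 0.952795
y_3 = g(0.952795) = 0.451224
y_4 = g(0.451224) = 0.745112
y_5 = g(0.745112) = 0.555377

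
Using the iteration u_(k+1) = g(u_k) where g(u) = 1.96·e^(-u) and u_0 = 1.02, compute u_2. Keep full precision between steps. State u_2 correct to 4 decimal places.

u_1 = g(1.020000) = 0.706766
u_2 = g(0.706766) = 0.966744

0.9667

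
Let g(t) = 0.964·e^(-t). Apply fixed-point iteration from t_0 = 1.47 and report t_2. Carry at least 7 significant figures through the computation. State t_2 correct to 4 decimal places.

0.7724

t_1 = g(1.470000) = 0.221648
t_2 = g(0.221648) = 0.772354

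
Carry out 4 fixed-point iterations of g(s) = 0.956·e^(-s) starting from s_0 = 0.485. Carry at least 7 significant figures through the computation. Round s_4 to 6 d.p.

0.544807

s_1 = g(0.485000) = 0.588607
s_2 = g(0.588607) = 0.530676
s_3 = g(0.530676) = 0.562326
s_4 = g(0.562326) = 0.544807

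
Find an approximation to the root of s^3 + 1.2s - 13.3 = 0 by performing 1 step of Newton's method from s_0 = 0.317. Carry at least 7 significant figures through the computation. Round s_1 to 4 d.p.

8.9004

Newton update: s ← s − f(s)/f'(s).
f'(s) = 3s^2 + 1.2
s_0 = 0.317000: f = -12.887745, f' = 1.501467 → s_1 = 0.317000 - (-12.887745)/(1.501467) = 8.900435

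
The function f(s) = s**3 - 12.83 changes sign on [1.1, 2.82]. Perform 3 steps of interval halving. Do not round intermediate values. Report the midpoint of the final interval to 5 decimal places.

2.28250

f(1.100000) = -11.499000, f(2.820000) = 9.595768 (opposite signs)
step 1: m = 1.960000, f(m) = -5.300464 < 0 → root in [1.960000, 2.820000]
step 2: m = 2.390000, f(m) = 0.821919 > 0 → root in [1.960000, 2.390000]
step 3: m = 2.175000, f(m) = -2.540891 < 0 → root in [2.175000, 2.390000]
Midpoint of [2.175000, 2.390000] = 2.282500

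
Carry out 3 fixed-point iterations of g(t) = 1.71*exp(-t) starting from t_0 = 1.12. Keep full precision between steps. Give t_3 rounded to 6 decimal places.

0.642563

t_1 = g(1.120000) = 0.557938
t_2 = g(0.557938) = 0.978783
t_3 = g(0.978783) = 0.642563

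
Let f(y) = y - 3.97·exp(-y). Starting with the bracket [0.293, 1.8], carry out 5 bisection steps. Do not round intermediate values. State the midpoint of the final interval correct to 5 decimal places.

f(0.293000) = -2.668708, f(1.800000) = 1.143763 (opposite signs)
step 1: m = 1.046500, f(m) = -0.347624 < 0 → root in [1.046500, 1.800000]
step 2: m = 1.423250, f(m) = 0.466759 > 0 → root in [1.046500, 1.423250]
step 3: m = 1.234875, f(m) = 0.080117 > 0 → root in [1.046500, 1.234875]
step 4: m = 1.140687, f(m) = -0.128121 < 0 → root in [1.140687, 1.234875]
step 5: m = 1.187781, f(m) = -0.022660 < 0 → root in [1.187781, 1.234875]
Midpoint of [1.187781, 1.234875] = 1.211328

1.21133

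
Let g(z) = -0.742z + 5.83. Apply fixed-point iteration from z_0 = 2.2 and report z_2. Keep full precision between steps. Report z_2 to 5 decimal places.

z_1 = g(2.200000) = 4.197600
z_2 = g(4.197600) = 2.715381

2.71538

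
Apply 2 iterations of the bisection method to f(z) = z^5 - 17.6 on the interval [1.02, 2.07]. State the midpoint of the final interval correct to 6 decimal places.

1.676250

f(1.020000) = -16.495919, f(2.070000) = 20.405962 (opposite signs)
step 1: m = 1.545000, f(m) = -8.796762 < 0 → root in [1.545000, 2.070000]
step 2: m = 1.807500, f(m) = 1.692634 > 0 → root in [1.545000, 1.807500]
Midpoint of [1.545000, 1.807500] = 1.676250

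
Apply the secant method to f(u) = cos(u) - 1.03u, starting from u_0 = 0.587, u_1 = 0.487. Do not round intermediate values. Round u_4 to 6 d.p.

0.726032

f(u_0) = 0.227996, f(u_1) = 0.382131
u_2 = 0.487000 - (0.382131)·(0.487000 - 0.587000)/(0.382131 - (0.227996)) = 0.734920; f(u_2) = -0.015083
u_3 = 0.734920 - (-0.015083)·(0.734920 - 0.487000)/(-0.015083 - (0.382131)) = 0.725506; f(u_3) = 0.000893
u_4 = 0.725506 - (0.000893)·(0.725506 - 0.734920)/(0.000893 - (-0.015083)) = 0.726032; f(u_4) = 0.000002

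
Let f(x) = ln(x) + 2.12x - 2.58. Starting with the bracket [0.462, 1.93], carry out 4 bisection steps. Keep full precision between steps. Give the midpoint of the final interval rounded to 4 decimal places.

f(0.462000) = -2.372750, f(1.930000) = 2.169120 (opposite signs)
step 1: m = 1.196000, f(m) = 0.134503 > 0 → root in [0.462000, 1.196000]
step 2: m = 0.829000, f(m) = -1.010055 < 0 → root in [0.829000, 1.196000]
step 3: m = 1.012500, f(m) = -0.421077 < 0 → root in [1.012500, 1.196000]
step 4: m = 1.104250, f(m) = -0.139824 < 0 → root in [1.104250, 1.196000]
Midpoint of [1.104250, 1.196000] = 1.150125

1.1501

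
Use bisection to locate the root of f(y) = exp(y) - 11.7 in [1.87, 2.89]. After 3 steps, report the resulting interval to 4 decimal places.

f(1.870000) = -5.211704, f(2.890000) = 6.293310 (opposite signs)
step 1: m = 2.380000, f(m) = -0.895097 < 0 → root in [2.380000, 2.890000]
step 2: m = 2.635000, f(m) = 2.243312 > 0 → root in [2.380000, 2.635000]
step 3: m = 2.507500, f(m) = 0.574206 > 0 → root in [2.380000, 2.507500]

[2.3800, 2.5075]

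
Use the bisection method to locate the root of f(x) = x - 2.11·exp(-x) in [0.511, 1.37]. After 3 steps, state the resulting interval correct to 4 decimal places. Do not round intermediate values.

[0.8331, 0.9405]

f(0.511000) = -0.754779, f(1.370000) = 0.833834 (opposite signs)
step 1: m = 0.940500, f(m) = 0.116687 > 0 → root in [0.511000, 0.940500]
step 2: m = 0.725750, f(m) = -0.295409 < 0 → root in [0.725750, 0.940500]
step 3: m = 0.833125, f(m) = -0.084068 < 0 → root in [0.833125, 0.940500]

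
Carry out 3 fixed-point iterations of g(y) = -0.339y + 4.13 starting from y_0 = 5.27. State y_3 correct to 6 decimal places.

y_1 = g(5.270000) = 2.343470
y_2 = g(2.343470) = 3.335564
y_3 = g(3.335564) = 2.999244

2.999244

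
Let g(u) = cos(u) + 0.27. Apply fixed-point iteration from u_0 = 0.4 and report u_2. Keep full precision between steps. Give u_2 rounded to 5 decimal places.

u_1 = g(0.400000) = 1.191061
u_2 = g(1.191061) = 0.640675

0.64067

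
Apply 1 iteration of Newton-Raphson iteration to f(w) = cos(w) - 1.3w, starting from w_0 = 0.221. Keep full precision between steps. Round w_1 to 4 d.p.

0.6741

Newton update: w ← w − f(w)/f'(w).
f'(w) = -sin(w) - 1.3
w_0 = 0.221000: f = 0.688379, f' = -1.519205 → w_1 = 0.221000 - (0.688379)/(-1.519205) = 0.674118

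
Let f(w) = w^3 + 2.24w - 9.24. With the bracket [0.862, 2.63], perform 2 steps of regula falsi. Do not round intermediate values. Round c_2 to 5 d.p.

1.63075

False-position update: c = (a·f(b) − b·f(a))/(f(b) − f(a)); replace the endpoint whose sign matches f(c).
f(0.862000) = -6.668616, f(2.630000) = 14.842647
step 1: c = 1.410090, f(c) = -3.277639 < 0 → new bracket [1.410090, 2.630000]
step 2: c = 1.630750, f(c) = -1.250389 < 0 → new bracket [1.630750, 2.630000]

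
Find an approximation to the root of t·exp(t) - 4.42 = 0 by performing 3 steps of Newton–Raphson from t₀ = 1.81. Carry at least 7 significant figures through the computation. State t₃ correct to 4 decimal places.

Newton update: t ← t − f(t)/f'(t).
f'(t) = (t + 1)·exp(t)
t_0 = 1.810000: f = 6.639910, f' = 17.170357 → t_1 = 1.810000 - (6.639910)/(17.170357) = 1.423292
t_1 = 1.423292: f = 1.487749, f' = 10.058513 → t_2 = 1.423292 - (1.487749)/(10.058513) = 1.275383
t_2 = 1.275383: f = 0.145962, f' = 8.146033 → t_3 = 1.275383 - (0.145962)/(8.146033) = 1.257465

1.2575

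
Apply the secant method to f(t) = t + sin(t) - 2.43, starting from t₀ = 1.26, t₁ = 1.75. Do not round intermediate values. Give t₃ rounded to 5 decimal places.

f(t_0) = -0.217910, f(t_1) = 0.303986
t_2 = 1.750000 - (0.303986)·(1.750000 - 1.260000)/(0.303986 - (-0.217910)) = 1.464592; f(t_2) = 0.028958
t_3 = 1.464592 - (0.028958)·(1.464592 - 1.750000)/(0.028958 - (0.303986)) = 1.434541; f(t_3) = -0.004727

1.43454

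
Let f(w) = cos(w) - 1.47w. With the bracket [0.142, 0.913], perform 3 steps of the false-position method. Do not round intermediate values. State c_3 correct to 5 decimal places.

0.57187

f(0.142000) = 0.781195, f(0.913000) = -0.730736
step 1: c = 0.540366, f(c) = 0.063183 > 0 → new bracket [0.540366, 0.913000]
step 2: c = 0.570021, f(c) = 0.003958 > 0 → new bracket [0.570021, 0.913000]
step 3: c = 0.571869, f(c) = 0.000243 > 0 → new bracket [0.571869, 0.913000]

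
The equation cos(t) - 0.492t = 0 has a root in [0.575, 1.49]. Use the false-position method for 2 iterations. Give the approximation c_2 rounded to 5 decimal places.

1.03354

f(0.575000) = 0.556292, f(1.490000) = -0.652372
step 1: c = 0.996132, f(c) = 0.053456 > 0 → new bracket [0.996132, 1.490000]
step 2: c = 1.033535, f(c) = 0.003285 > 0 → new bracket [1.033535, 1.490000]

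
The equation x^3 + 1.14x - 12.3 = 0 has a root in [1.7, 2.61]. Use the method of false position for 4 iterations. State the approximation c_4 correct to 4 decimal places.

False-position update: c = (a·f(b) − b·f(a))/(f(b) − f(a)); replace the endpoint whose sign matches f(c).
f(1.700000) = -5.449000, f(2.610000) = 8.454981
step 1: c = 2.056631, f(c) = -1.256445 < 0 → new bracket [2.056631, 2.610000]
step 2: c = 2.128225, f(c) = -0.234369 < 0 → new bracket [2.128225, 2.610000]
step 3: c = 2.141219, f(c) = -0.041906 < 0 → new bracket [2.141219, 2.610000]
step 4: c = 2.143531, f(c) = -0.007436 < 0 → new bracket [2.143531, 2.610000]

2.1435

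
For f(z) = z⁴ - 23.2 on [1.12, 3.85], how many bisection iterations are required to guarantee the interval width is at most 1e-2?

9

Initial width b − a = 3.85 − 1.12 = 2.730000.
After n steps the width is (b−a)/2^n; need (b−a)/2^n ≤ 1e-2.
So n ≥ log₂(2.730000/1e-2) = log₂(273.0000) ≈ 8.0928.
Hence n = 9.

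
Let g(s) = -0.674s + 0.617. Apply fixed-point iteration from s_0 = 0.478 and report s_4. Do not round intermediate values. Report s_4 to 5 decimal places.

0.39116

s_1 = g(0.478000) = 0.294828
s_2 = g(0.294828) = 0.418286
s_3 = g(0.418286) = 0.335075
s_4 = g(0.335075) = 0.391159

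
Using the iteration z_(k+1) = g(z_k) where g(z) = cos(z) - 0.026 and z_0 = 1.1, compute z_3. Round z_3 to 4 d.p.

z_1 = g(1.100000) = 0.427596
z_2 = g(0.427596) = 0.883965
z_3 = g(0.883965) = 0.608090

0.6081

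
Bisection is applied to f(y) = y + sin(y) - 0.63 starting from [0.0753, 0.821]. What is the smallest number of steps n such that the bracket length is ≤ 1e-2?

7

Initial width b − a = 0.821 − 0.0753 = 0.745700.
After n steps the width is (b−a)/2^n; need (b−a)/2^n ≤ 1e-2.
So n ≥ log₂(0.745700/1e-2) = log₂(74.5700) ≈ 6.2205.
Hence n = 7.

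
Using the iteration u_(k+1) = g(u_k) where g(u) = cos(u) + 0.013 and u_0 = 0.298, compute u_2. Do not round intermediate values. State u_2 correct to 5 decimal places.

u_1 = g(0.298000) = 0.968926
u_2 = g(0.968926) = 0.579185

0.57919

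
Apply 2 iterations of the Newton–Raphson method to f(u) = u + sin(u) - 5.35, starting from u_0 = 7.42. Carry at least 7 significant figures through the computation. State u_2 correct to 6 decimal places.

5.860602

f'(u) = 1 + cos(u)
u_0 = 7.420000: f = 2.977299, f' = 1.420487 → u_1 = 7.420000 - (2.977299)/(1.420487) = 5.324029
u_1 = 5.324029: f = -0.844678, f' = 1.574211 → u_2 = 5.324029 - (-0.844678)/(1.574211) = 5.860602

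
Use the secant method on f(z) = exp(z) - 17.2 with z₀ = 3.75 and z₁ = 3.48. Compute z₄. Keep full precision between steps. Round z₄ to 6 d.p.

f(z_0) = 25.321082, f(z_1) = 15.259722
z_2 = 3.480000 - (15.259722)·(3.480000 - 3.750000)/(15.259722 - (25.321082)) = 3.070500; f(z_2) = 4.352680
z_3 = 3.070500 - (4.352680)·(3.070500 - 3.480000)/(4.352680 - (15.259722)) = 2.907081; f(z_3) = 1.103290
z_4 = 2.907081 - (1.103290)·(2.907081 - 3.070500)/(1.103290 - (4.352680)) = 2.851594; f(z_4) = 0.115357

2.851594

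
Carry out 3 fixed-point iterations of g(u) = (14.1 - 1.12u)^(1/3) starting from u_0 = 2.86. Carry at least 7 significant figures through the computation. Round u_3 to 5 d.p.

2.26132

u_1 = g(2.860000) = 2.217003
u_2 = g(2.217003) = 2.264805
u_3 = g(2.264805) = 2.261320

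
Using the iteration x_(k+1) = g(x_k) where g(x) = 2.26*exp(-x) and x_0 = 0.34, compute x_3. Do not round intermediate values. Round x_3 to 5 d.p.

x_1 = g(0.340000) = 1.608601
x_2 = g(1.608601) = 0.452378
x_3 = g(0.452378) = 1.437616

1.43762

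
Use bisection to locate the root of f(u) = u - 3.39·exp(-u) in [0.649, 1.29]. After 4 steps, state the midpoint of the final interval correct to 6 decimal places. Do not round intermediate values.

f(0.649000) = -1.122506, f(1.290000) = 0.356832 (opposite signs)
step 1: m = 0.969500, f(m) = -0.316234 < 0 → root in [0.969500, 1.290000]
step 2: m = 1.129750, f(m) = 0.034393 > 0 → root in [0.969500, 1.129750]
step 3: m = 1.049625, f(m) = -0.137109 < 0 → root in [1.049625, 1.129750]
step 4: m = 1.089688, f(m) = -0.050443 < 0 → root in [1.089688, 1.129750]
Midpoint of [1.089688, 1.129750] = 1.109719

1.109719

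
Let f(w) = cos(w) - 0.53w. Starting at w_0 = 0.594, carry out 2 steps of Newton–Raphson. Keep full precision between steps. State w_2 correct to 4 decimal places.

f'(w) = -sin(w) - 0.53
w_0 = 0.594000: f = 0.513889, f' = -1.089680 → w_1 = 0.594000 - (0.513889)/(-1.089680) = 1.065596
w_1 = 1.065596: f = -0.080783, f' = -1.405077 → w_2 = 1.065596 - (-0.080783)/(-1.405077) = 1.008102

1.0081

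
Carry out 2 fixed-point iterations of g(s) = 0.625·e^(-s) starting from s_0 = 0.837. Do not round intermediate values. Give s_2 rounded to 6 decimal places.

0.476812

s_1 = g(0.837000) = 0.270630
s_2 = g(0.270630) = 0.476812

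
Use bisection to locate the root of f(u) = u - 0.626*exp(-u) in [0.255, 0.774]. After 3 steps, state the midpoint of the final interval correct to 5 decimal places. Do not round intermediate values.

0.41719

f(0.255000) = -0.230098, f(0.774000) = 0.485311 (opposite signs)
step 1: m = 0.514500, f(m) = 0.140278 > 0 → root in [0.255000, 0.514500]
step 2: m = 0.384750, f(m) = -0.041319 < 0 → root in [0.384750, 0.514500]
step 3: m = 0.449625, f(m) = 0.050320 > 0 → root in [0.384750, 0.449625]
Midpoint of [0.384750, 0.449625] = 0.417187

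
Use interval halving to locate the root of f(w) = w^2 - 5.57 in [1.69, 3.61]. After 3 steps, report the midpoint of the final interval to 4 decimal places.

2.2900

f(1.690000) = -2.713900, f(3.610000) = 7.462100 (opposite signs)
step 1: m = 2.650000, f(m) = 1.452500 > 0 → root in [1.690000, 2.650000]
step 2: m = 2.170000, f(m) = -0.861100 < 0 → root in [2.170000, 2.650000]
step 3: m = 2.410000, f(m) = 0.238100 > 0 → root in [2.170000, 2.410000]
Midpoint of [2.170000, 2.410000] = 2.290000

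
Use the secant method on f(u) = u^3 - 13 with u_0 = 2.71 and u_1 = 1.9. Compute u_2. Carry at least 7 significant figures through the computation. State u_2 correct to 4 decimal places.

f(u_0) = 6.902511, f(u_1) = -6.141000
u_2 = 1.900000 - (-6.141000)·(1.900000 - 2.710000)/(-6.141000 - (6.902511)) = 2.281355; f(u_2) = -1.126502

2.2814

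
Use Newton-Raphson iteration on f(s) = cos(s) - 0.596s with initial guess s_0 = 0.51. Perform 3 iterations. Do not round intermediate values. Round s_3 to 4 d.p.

0.9610

f'(s) = -sin(s) - 0.596
s_0 = 0.510000: f = 0.568785, f' = -1.084177 → s_1 = 0.510000 - (0.568785)/(-1.084177) = 1.034623
s_1 = 1.034623: f = -0.105785, f' = -1.455670 → s_2 = 1.034623 - (-0.105785)/(-1.455670) = 0.961952
s_2 = 0.961952: f = -0.001403, f' = -1.416309 → s_3 = 0.961952 - (-0.001403)/(-1.416309) = 0.960961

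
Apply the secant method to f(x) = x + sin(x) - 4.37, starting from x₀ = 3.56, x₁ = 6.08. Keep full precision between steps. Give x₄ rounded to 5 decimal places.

5.26141

f(x_0) = -1.216306, f(x_1) = 1.508210
x_2 = 6.080000 - (1.508210)·(6.080000 - 3.560000)/(1.508210 - (-1.216306)) = 4.685004; f(x_2) = -0.684621
x_3 = 4.685004 - (-0.684621)·(4.685004 - 6.080000)/(-0.684621 - (1.508210)) = 5.120534; f(x_3) = -0.167325
x_4 = 5.120534 - (-0.167325)·(5.120534 - 4.685004)/(-0.167325 - (-0.684621)) = 5.261411; f(x_4) = 0.038375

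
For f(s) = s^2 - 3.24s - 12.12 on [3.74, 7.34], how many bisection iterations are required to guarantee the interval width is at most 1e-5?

19

Initial width b − a = 7.34 − 3.74 = 3.600000.
After n steps the width is (b−a)/2^n; need (b−a)/2^n ≤ 1e-5.
So n ≥ log₂(3.600000/1e-5) = log₂(360000.0000) ≈ 18.4576.
Hence n = 19.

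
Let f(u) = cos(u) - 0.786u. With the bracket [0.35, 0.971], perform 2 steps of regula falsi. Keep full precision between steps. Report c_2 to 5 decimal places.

0.84429

f(0.350000) = 0.664273, f(0.971000) = -0.198732
step 1: c = 0.827997, f(c) = 0.025547 > 0 → new bracket [0.827997, 0.971000]
step 2: c = 0.844286, f(c) = 0.000656 > 0 → new bracket [0.844286, 0.971000]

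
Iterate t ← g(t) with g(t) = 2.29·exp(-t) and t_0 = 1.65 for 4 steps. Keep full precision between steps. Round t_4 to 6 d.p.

1.356253

t_1 = g(1.650000) = 0.439794
t_2 = g(0.439794) = 1.475147
t_3 = g(1.475147) = 0.523826
t_4 = g(0.523826) = 1.356253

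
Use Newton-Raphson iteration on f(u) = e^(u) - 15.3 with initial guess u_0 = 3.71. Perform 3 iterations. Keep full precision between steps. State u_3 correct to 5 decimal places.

Newton update: u ← u − f(u)/f'(u).
f'(u) = e^(u)
u_0 = 3.710000: f = 25.553807, f' = 40.853807 → u_1 = 3.710000 - (25.553807)/(40.853807) = 3.084506
u_1 = 3.084506: f = 6.556669, f' = 21.856669 → u_2 = 3.084506 - (6.556669)/(21.856669) = 2.784521
u_2 = 2.784521: f = 0.892064, f' = 16.192064 → u_3 = 2.784521 - (0.892064)/(16.192064) = 2.729429

2.72943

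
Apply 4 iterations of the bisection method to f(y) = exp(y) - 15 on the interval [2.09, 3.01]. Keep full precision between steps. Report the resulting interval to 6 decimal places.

[2.665000, 2.722500]

f(2.090000) = -6.915085, f(3.010000) = 5.287400 (opposite signs)
step 1: m = 2.550000, f(m) = -2.192896 < 0 → root in [2.550000, 3.010000]
step 2: m = 2.780000, f(m) = 1.119021 > 0 → root in [2.550000, 2.780000]
step 3: m = 2.665000, f(m) = -0.632050 < 0 → root in [2.665000, 2.780000]
step 4: m = 2.722500, f(m) = 0.218321 > 0 → root in [2.665000, 2.722500]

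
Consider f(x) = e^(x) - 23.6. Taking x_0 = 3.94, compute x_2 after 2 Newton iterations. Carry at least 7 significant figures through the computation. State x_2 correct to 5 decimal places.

3.18739

f'(x) = e^(x)
x_0 = 3.940000: f = 27.818601, f' = 51.418601 → x_1 = 3.940000 - (27.818601)/(51.418601) = 3.398978
x_1 = 3.398978: f = 6.333488, f' = 29.933488 → x_2 = 3.398978 - (6.333488)/(29.933488) = 3.187392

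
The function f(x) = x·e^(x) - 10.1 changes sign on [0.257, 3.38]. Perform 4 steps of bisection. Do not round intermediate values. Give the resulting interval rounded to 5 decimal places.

[1.62331, 1.81850]

f(0.257000) = -9.767687, f(3.380000) = 89.173206 (opposite signs)
step 1: m = 1.818500, f(m) = 1.106702 > 0 → root in [0.257000, 1.818500]
step 2: m = 1.037750, f(m) = -7.170579 < 0 → root in [1.037750, 1.818500]
step 3: m = 1.428125, f(m) = -4.143474 < 0 → root in [1.428125, 1.818500]
step 4: m = 1.623312, f(m) = -1.870039 < 0 → root in [1.623312, 1.818500]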